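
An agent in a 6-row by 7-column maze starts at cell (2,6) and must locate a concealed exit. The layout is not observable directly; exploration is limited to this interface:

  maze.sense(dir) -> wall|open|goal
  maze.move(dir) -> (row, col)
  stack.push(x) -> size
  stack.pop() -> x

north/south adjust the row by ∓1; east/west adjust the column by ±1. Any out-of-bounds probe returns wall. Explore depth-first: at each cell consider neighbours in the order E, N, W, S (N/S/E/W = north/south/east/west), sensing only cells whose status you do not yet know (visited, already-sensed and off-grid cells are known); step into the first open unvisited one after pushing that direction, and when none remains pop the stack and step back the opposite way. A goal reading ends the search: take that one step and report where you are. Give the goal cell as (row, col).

Now I run maze.sense(dir→north), : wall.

I use maze.sense(dir→west), : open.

I try stack.push(x→west), yielding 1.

I use maze.move(dir→west), giving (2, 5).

I use maze.sense(dir→north), → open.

Next I call stack.push(x→north), — result: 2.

Invoking maze.move(dir→north), which returns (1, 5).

I run maze.sense(dir→north), : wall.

Using maze.sense(dir→west), → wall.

I use stack.pop(), yielding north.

I run maze.move(dir→south), — result: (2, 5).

Invoking maze.sense(dir→west), yielding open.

I use stack.push(x→west), and observe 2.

Now I run maze.move(dir→west), and observe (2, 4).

I run maze.sense(dir→west), : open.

I run stack.push(x→west), → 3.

Next I call maze.move(dir→west), → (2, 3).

Calling maze.sense(dir→north), giving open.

Next I call stack.push(x→north), which returns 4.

Calling maze.move(dir→north), : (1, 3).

I use maze.sense(dir→north), → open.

I try stack.push(x→north), and observe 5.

I call maze.move(dir→north), : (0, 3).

I use maze.sense(dir→east), and observe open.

Then stack.push(x→east), and observe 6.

Then maze.move(dir→east), giving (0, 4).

Now I run stack.pop, : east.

I try maze.move(dir→west), — result: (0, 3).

Calling maze.sense(dir→west), yielding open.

I use stack.push(x→west), and get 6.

Invoking maze.move(dir→west), yielding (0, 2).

Then maze.sense(dir→west), yielding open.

Now I run stack.push(x→west), : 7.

Calling maze.move(dir→west), : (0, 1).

I run maze.sense(dir→west), yielding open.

I run stack.push(x→west), which returns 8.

I run maze.move(dir→west), and get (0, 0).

I use maze.sense(dir→south), which returns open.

Using stack.push(x→south), : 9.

Using maze.move(dir→south), → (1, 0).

Calling maze.sense(dir→east), giving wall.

I run maze.sense(dir→south), yielding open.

I invoke stack.push(x→south), and observe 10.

Next I call maze.move(dir→south), and get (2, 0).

Now I run maze.sense(dir→east), which returns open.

Calling stack.push(x→east), → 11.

I run maze.move(dir→east), giving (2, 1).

Calling maze.sense(dir→east), : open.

Then stack.push(x→east), and observe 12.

I run maze.move(dir→east), giving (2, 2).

I use maze.sense(dir→north), and see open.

I call stack.push(x→north), — result: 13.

Next I call maze.move(dir→north), giving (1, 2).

I invoke stack.pop(), yielding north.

Now I run maze.move(dir→south), and get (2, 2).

I try maze.sense(dir→south), which returns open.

Calling stack.push(x→south), — result: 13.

Invoking maze.move(dir→south), : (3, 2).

I run maze.sense(dir→east), — result: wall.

I invoke maze.sense(dir→west), yielding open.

Next I call stack.push(x→west), : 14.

I call maze.move(dir→west), and observe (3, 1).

Then maze.sense(dir→west), which returns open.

I call stack.push(x→west), which returns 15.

I invoke maze.move(dir→west), : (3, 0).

I use maze.sense(dir→south), and get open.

I call stack.push(x→south), and observe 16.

Next I call maze.move(dir→south), — result: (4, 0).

I try maze.sense(dir→east), → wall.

Calling maze.sense(dir→south), and get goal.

Now I run maze.move(dir→south), and get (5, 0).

Answer: (5, 0)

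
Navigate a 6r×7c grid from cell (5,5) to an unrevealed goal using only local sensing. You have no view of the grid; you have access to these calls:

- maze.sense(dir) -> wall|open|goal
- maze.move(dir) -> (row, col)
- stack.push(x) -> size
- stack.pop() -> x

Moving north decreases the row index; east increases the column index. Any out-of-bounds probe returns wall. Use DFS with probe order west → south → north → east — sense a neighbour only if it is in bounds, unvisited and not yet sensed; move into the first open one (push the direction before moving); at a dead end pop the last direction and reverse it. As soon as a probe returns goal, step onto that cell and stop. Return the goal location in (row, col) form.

I invoke maze.sense passing dir→west, and see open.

I invoke stack.push passing x→west, and observe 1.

I call maze.move passing dir→west, and observe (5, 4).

Using maze.sense passing dir→west, yielding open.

Using stack.push passing x→west, and get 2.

I call maze.move passing dir→west, — result: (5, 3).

Using maze.sense passing dir→west, — result: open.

Using stack.push passing x→west, and get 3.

I try maze.move passing dir→west, and get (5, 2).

I use maze.sense passing dir→west, and get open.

Invoking stack.push passing x→west, — result: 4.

Using maze.move passing dir→west, and see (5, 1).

Now I run maze.sense passing dir→west, and get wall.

Invoking maze.sense passing dir→north, and see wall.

I try stack.pop, : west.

Next I call maze.move passing dir→east, and see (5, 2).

I invoke maze.sense passing dir→north, and observe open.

Then stack.push passing x→north, → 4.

Invoking maze.move passing dir→north, — result: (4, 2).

I call maze.sense passing dir→north, → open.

Then stack.push passing x→north, — result: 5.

I use maze.move passing dir→north, giving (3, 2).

I use maze.sense passing dir→west, — result: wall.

I call maze.sense passing dir→north, — result: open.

Then stack.push passing x→north, which returns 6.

I try maze.move passing dir→north, yielding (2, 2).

Now I run maze.sense passing dir→west, and see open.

I try stack.push passing x→west, and see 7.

Now I run maze.move passing dir→west, — result: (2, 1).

Now I run maze.sense passing dir→west, yielding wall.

Next I call maze.sense passing dir→north, and observe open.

Then stack.push passing x→north, giving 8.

I run maze.move passing dir→north, giving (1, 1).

I invoke maze.sense passing dir→west, giving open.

I try stack.push passing x→west, giving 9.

Now I run maze.move passing dir→west, → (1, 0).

I invoke maze.sense passing dir→north, and observe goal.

Now I run maze.move passing dir→north, yielding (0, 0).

Answer: (0, 0)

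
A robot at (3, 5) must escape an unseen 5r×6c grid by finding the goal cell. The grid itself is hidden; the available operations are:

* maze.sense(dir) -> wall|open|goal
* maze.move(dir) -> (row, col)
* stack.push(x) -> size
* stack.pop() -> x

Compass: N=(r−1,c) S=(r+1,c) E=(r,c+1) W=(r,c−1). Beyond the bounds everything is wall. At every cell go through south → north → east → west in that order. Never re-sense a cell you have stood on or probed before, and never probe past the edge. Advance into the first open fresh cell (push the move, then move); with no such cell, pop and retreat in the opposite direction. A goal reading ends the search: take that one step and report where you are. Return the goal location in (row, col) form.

Invoking maze.sense with dir: south, : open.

I call stack.push with x: south, → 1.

I try maze.move with dir: south, and get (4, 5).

Using maze.sense with dir: west, and get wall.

I use stack.pop, : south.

I call maze.move with dir: north, — result: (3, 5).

Now I run maze.sense with dir: north, and observe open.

I run stack.push with x: north, yielding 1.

I call maze.move with dir: north, and observe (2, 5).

I try maze.sense with dir: north, and see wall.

I try maze.sense with dir: west, which returns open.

Invoking stack.push with x: west, and observe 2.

Now I run maze.move with dir: west, and see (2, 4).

Using maze.sense with dir: south, and get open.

I invoke stack.push with x: south, : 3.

Calling maze.move with dir: south, giving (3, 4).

Using maze.sense with dir: west, → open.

I run stack.push with x: west, and get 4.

I invoke maze.move with dir: west, and observe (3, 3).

I run maze.sense with dir: south, — result: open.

I use stack.push with x: south, : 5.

Using maze.move with dir: south, yielding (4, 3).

Using maze.sense with dir: west, — result: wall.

Invoking stack.pop, yielding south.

Then maze.move with dir: north, which returns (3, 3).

I try maze.sense with dir: north, and get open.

I run stack.push with x: north, and get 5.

Using maze.move with dir: north, and observe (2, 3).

I use maze.sense with dir: north, → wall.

I run maze.sense with dir: west, which returns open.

I use stack.push with x: west, and see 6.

I use maze.move with dir: west, yielding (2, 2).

Next I call maze.sense with dir: south, → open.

I use stack.push with x: south, : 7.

I try maze.move with dir: south, → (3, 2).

I try maze.sense with dir: west, and get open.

I run stack.push with x: west, and see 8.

Using maze.move with dir: west, which returns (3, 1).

I try maze.sense with dir: south, yielding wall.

Using maze.sense with dir: north, giving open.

I call stack.push with x: north, and observe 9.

I try maze.move with dir: north, giving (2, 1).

I use maze.sense with dir: north, → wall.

I invoke maze.sense with dir: west, and observe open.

Invoking stack.push with x: west, giving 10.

I call maze.move with dir: west, and see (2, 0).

I run maze.sense with dir: south, yielding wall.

Invoking maze.sense with dir: north, which returns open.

Calling stack.push with x: north, and see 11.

I use maze.move with dir: north, → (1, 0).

Invoking maze.sense with dir: north, giving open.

I run stack.push with x: north, — result: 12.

Now I run maze.move with dir: north, → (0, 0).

Calling maze.sense with dir: east, : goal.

Then maze.move with dir: east, giving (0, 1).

Answer: (0, 1)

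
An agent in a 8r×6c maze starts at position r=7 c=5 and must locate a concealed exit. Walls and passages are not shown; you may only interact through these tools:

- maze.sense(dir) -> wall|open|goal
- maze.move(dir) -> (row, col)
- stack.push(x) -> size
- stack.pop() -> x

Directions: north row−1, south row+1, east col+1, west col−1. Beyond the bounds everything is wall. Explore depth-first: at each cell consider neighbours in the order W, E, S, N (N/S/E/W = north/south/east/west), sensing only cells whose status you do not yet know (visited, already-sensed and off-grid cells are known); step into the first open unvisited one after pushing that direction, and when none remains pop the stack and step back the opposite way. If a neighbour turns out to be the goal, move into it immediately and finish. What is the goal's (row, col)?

→ maze.sense(dir→west)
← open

→ stack.push(x→west)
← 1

→ maze.move(dir→west)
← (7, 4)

→ maze.sense(dir→west)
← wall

→ maze.sense(dir→north)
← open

→ stack.push(x→north)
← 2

→ maze.move(dir→north)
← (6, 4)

→ maze.sense(dir→west)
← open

→ stack.push(x→west)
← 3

→ maze.move(dir→west)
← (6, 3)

→ maze.sense(dir→west)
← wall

→ maze.sense(dir→north)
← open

→ stack.push(x→north)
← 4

→ maze.move(dir→north)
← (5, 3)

→ maze.sense(dir→west)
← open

→ stack.push(x→west)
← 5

→ maze.move(dir→west)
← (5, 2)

→ maze.sense(dir→west)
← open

→ stack.push(x→west)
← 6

→ maze.move(dir→west)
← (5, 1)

→ maze.sense(dir→west)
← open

→ stack.push(x→west)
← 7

→ maze.move(dir→west)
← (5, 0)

→ maze.sense(dir→south)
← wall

→ maze.sense(dir→north)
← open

→ stack.push(x→north)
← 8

→ maze.move(dir→north)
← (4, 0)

→ maze.sense(dir→east)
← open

→ stack.push(x→east)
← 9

→ maze.move(dir→east)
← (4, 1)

→ maze.sense(dir→east)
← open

→ stack.push(x→east)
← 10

→ maze.move(dir→east)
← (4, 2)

→ maze.sense(dir→east)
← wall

→ maze.sense(dir→north)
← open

→ stack.push(x→north)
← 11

→ maze.move(dir→north)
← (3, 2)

→ maze.sense(dir→west)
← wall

→ maze.sense(dir→east)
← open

→ stack.push(x→east)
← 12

→ maze.move(dir→east)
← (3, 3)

→ maze.sense(dir→east)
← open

→ stack.push(x→east)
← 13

→ maze.move(dir→east)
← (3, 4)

→ maze.sense(dir→east)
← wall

→ maze.sense(dir→south)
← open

→ stack.push(x→south)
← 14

→ maze.move(dir→south)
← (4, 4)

→ maze.sense(dir→east)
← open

→ stack.push(x→east)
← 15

→ maze.move(dir→east)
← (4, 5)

→ maze.sense(dir→south)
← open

→ stack.push(x→south)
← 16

→ maze.move(dir→south)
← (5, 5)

→ maze.sense(dir→west)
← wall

→ maze.sense(dir→south)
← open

→ stack.push(x→south)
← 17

→ maze.move(dir→south)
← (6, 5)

→ stack.pop()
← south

→ maze.move(dir→north)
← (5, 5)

→ stack.pop()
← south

→ maze.move(dir→north)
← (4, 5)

→ stack.pop()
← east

→ maze.move(dir→west)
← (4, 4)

→ stack.pop()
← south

→ maze.move(dir→north)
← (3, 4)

→ maze.sense(dir→north)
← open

→ stack.push(x→north)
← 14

→ maze.move(dir→north)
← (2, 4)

→ maze.sense(dir→west)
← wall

→ maze.sense(dir→east)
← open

→ stack.push(x→east)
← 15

→ maze.move(dir→east)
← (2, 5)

→ maze.sense(dir→north)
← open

→ stack.push(x→north)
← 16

→ maze.move(dir→north)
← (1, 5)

→ maze.sense(dir→west)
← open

→ stack.push(x→west)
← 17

→ maze.move(dir→west)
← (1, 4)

→ maze.sense(dir→west)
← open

→ stack.push(x→west)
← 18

→ maze.move(dir→west)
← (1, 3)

→ maze.sense(dir→west)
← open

→ stack.push(x→west)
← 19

→ maze.move(dir→west)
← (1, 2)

→ maze.sense(dir→west)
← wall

→ maze.sense(dir→south)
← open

→ stack.push(x→south)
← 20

→ maze.move(dir→south)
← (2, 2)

→ maze.sense(dir→west)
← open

→ stack.push(x→west)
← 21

→ maze.move(dir→west)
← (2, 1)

→ maze.sense(dir→west)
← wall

→ stack.pop()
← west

→ maze.move(dir→east)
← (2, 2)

→ stack.pop()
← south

→ maze.move(dir→north)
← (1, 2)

→ maze.sense(dir→north)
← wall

→ stack.pop()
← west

→ maze.move(dir→east)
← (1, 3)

→ maze.sense(dir→north)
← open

→ stack.push(x→north)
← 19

→ maze.move(dir→north)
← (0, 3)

→ maze.sense(dir→east)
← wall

→ stack.pop()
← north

→ maze.move(dir→south)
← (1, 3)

→ stack.pop()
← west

→ maze.move(dir→east)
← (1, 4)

→ stack.pop()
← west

→ maze.move(dir→east)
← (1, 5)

→ maze.sense(dir→north)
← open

→ stack.push(x→north)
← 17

→ maze.move(dir→north)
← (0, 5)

→ stack.pop()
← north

→ maze.move(dir→south)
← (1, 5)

→ stack.pop()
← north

→ maze.move(dir→south)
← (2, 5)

→ stack.pop()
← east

→ maze.move(dir→west)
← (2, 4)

→ stack.pop()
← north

→ maze.move(dir→south)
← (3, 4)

→ stack.pop()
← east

→ maze.move(dir→west)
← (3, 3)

→ stack.pop()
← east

→ maze.move(dir→west)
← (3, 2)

→ stack.pop()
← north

→ maze.move(dir→south)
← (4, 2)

→ stack.pop()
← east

→ maze.move(dir→west)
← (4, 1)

→ stack.pop()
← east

→ maze.move(dir→west)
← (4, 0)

→ maze.sense(dir→north)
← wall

→ stack.pop()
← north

→ maze.move(dir→south)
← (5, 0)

→ stack.pop()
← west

→ maze.move(dir→east)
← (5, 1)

→ maze.sense(dir→south)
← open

→ stack.push(x→south)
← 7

→ maze.move(dir→south)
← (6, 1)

→ maze.sense(dir→south)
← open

→ stack.push(x→south)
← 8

→ maze.move(dir→south)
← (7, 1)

→ maze.sense(dir→west)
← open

→ stack.push(x→west)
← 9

→ maze.move(dir→west)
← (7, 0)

→ stack.pop()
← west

→ maze.move(dir→east)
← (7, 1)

→ maze.sense(dir→east)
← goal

→ maze.move(dir→east)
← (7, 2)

Answer: (7, 2)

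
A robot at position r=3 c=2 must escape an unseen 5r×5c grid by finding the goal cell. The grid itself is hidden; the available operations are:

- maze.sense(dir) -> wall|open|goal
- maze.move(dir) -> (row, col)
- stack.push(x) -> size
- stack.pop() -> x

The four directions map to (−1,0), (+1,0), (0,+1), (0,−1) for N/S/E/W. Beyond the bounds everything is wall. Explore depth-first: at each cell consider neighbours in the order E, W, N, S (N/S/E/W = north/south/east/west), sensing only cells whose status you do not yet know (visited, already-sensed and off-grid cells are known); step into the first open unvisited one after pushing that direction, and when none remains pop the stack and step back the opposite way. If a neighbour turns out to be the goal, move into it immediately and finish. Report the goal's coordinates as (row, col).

I run maze.sense passing dir='east', which returns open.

Then stack.push passing x='east', which returns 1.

I invoke maze.move passing dir='east', and see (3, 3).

Now I run maze.sense passing dir='east', and see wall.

Using maze.sense passing dir='north', → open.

I try stack.push passing x='north', and see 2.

Now I run maze.move passing dir='north', : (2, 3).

I invoke maze.sense passing dir='east', → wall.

Then maze.sense passing dir='west', which returns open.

Then stack.push passing x='west', — result: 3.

Then maze.move passing dir='west', giving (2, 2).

Using maze.sense passing dir='west', : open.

I run stack.push passing x='west', and observe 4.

I use maze.move passing dir='west', yielding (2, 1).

Using maze.sense passing dir='west', which returns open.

Then stack.push passing x='west', → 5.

Next I call maze.move passing dir='west', which returns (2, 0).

Calling maze.sense passing dir='north', → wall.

I try maze.sense passing dir='south', yielding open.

I use stack.push passing x='south', and observe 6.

I invoke maze.move passing dir='south', — result: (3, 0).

Using maze.sense passing dir='east', — result: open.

Calling stack.push passing x='east', and observe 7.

I run maze.move passing dir='east', — result: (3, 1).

Next I call maze.sense passing dir='south', and get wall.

Calling stack.pop, giving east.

I try maze.move passing dir='west', and observe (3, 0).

Then maze.sense passing dir='south', yielding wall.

Then stack.pop, : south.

Then maze.move passing dir='north', yielding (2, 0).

I call stack.pop, : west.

Then maze.move passing dir='east', : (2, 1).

Next I call maze.sense passing dir='north', → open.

I call stack.push passing x='north', giving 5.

I try maze.move passing dir='north', — result: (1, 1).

I run maze.sense passing dir='east', → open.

Invoking stack.push passing x='east', which returns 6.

I call maze.move passing dir='east', giving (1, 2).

Next I call maze.sense passing dir='east', and get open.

Then stack.push passing x='east', and get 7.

I invoke maze.move passing dir='east', and observe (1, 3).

I use maze.sense passing dir='east', — result: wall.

Now I run maze.sense passing dir='north', — result: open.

I call stack.push passing x='north', and see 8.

I invoke maze.move passing dir='north', — result: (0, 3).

I try maze.sense passing dir='east', yielding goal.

Now I run maze.move passing dir='east', : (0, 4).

Answer: (0, 4)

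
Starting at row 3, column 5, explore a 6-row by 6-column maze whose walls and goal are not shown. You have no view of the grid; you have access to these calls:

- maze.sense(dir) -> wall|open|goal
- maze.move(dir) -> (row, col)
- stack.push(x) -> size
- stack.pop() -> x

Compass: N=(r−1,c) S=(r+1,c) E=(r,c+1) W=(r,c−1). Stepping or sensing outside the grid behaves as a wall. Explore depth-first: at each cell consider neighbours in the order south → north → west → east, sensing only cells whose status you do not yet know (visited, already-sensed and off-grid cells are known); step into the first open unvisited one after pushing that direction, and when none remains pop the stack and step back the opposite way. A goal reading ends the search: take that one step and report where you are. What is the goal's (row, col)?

>> maze.sense(dir=south)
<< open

>> stack.push(x=south)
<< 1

>> maze.move(dir=south)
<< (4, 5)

>> maze.sense(dir=south)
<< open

>> stack.push(x=south)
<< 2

>> maze.move(dir=south)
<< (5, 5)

>> maze.sense(dir=west)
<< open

>> stack.push(x=west)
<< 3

>> maze.move(dir=west)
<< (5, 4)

>> maze.sense(dir=north)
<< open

>> stack.push(x=north)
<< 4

>> maze.move(dir=north)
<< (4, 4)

>> maze.sense(dir=north)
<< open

>> stack.push(x=north)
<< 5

>> maze.move(dir=north)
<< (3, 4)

>> maze.sense(dir=north)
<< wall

>> maze.sense(dir=west)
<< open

>> stack.push(x=west)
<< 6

>> maze.move(dir=west)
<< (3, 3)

>> maze.sense(dir=south)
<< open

>> stack.push(x=south)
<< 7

>> maze.move(dir=south)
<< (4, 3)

>> maze.sense(dir=south)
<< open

>> stack.push(x=south)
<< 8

>> maze.move(dir=south)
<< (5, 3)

>> maze.sense(dir=west)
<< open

>> stack.push(x=west)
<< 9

>> maze.move(dir=west)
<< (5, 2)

>> maze.sense(dir=north)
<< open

>> stack.push(x=north)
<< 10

>> maze.move(dir=north)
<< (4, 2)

>> maze.sense(dir=north)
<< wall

>> maze.sense(dir=west)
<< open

>> stack.push(x=west)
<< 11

>> maze.move(dir=west)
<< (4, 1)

>> maze.sense(dir=south)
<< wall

>> maze.sense(dir=north)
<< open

>> stack.push(x=north)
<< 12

>> maze.move(dir=north)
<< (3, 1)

>> maze.sense(dir=north)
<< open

>> stack.push(x=north)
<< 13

>> maze.move(dir=north)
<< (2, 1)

>> maze.sense(dir=north)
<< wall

>> maze.sense(dir=west)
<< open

>> stack.push(x=west)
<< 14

>> maze.move(dir=west)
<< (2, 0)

>> maze.sense(dir=south)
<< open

>> stack.push(x=south)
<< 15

>> maze.move(dir=south)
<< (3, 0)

>> maze.sense(dir=south)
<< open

>> stack.push(x=south)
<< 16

>> maze.move(dir=south)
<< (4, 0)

>> maze.sense(dir=south)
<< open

>> stack.push(x=south)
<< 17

>> maze.move(dir=south)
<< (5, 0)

>> stack.pop()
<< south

>> maze.move(dir=north)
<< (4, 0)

>> stack.pop()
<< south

>> maze.move(dir=north)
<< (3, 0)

>> stack.pop()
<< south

>> maze.move(dir=north)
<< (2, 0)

>> maze.sense(dir=north)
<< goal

>> maze.move(dir=north)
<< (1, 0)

Answer: (1, 0)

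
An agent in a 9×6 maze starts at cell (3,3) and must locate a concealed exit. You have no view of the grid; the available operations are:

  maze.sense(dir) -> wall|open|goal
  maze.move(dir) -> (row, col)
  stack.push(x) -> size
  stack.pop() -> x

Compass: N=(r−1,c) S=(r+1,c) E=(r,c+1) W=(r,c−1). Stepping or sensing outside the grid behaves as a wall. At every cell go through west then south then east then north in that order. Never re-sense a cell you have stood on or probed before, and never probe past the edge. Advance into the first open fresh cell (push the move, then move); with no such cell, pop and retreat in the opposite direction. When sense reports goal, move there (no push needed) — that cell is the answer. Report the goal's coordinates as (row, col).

I try maze.sense passing dir: west, and see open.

Using stack.push passing x: west, — result: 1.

I run maze.move passing dir: west, giving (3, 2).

Then maze.sense passing dir: west, → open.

Using stack.push passing x: west, and get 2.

Then maze.move passing dir: west, yielding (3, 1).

Now I run maze.sense passing dir: west, and observe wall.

I run maze.sense passing dir: south, and get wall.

Now I run maze.sense passing dir: north, and observe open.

Now I run stack.push passing x: north, → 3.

I try maze.move passing dir: north, which returns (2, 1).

Invoking maze.sense passing dir: west, and see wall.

I call maze.sense passing dir: east, and see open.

I invoke stack.push passing x: east, and see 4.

I call maze.move passing dir: east, and get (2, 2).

I use maze.sense passing dir: east, and see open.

Then stack.push passing x: east, — result: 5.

I call maze.move passing dir: east, and observe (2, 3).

Using maze.sense passing dir: east, giving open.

Then stack.push passing x: east, → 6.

I try maze.move passing dir: east, and get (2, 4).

Using maze.sense passing dir: south, giving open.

Calling stack.push passing x: south, which returns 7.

Then maze.move passing dir: south, yielding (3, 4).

I try maze.sense passing dir: south, → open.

I invoke stack.push passing x: south, and observe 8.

I try maze.move passing dir: south, and see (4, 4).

I try maze.sense passing dir: west, — result: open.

I call stack.push passing x: west, and get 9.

I call maze.move passing dir: west, which returns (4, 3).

I run maze.sense passing dir: west, giving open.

Next I call stack.push passing x: west, — result: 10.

I invoke maze.move passing dir: west, which returns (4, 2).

I run maze.sense passing dir: south, and see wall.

I run stack.pop, — result: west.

Next I call maze.move passing dir: east, and see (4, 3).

Next I call maze.sense passing dir: south, — result: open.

Then stack.push passing x: south, → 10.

Invoking maze.move passing dir: south, yielding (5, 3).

I run maze.sense passing dir: south, giving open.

I run stack.push passing x: south, and see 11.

I run maze.move passing dir: south, yielding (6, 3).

Next I call maze.sense passing dir: west, : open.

I try stack.push passing x: west, and observe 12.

I use maze.move passing dir: west, : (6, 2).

I run maze.sense passing dir: west, which returns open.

Then stack.push passing x: west, — result: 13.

I use maze.move passing dir: west, — result: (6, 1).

I invoke maze.sense passing dir: west, and see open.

Then stack.push passing x: west, yielding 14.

I use maze.move passing dir: west, — result: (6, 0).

Next I call maze.sense passing dir: south, which returns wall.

I use maze.sense passing dir: north, which returns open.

I call stack.push passing x: north, and get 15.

I call maze.move passing dir: north, giving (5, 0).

I call maze.sense passing dir: east, yielding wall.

Now I run maze.sense passing dir: north, and see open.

Now I run stack.push passing x: north, and get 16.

I run maze.move passing dir: north, → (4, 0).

Using stack.pop, and get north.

Using maze.move passing dir: south, → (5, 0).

I run stack.pop(), which returns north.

Calling maze.move passing dir: south, yielding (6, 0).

I run stack.pop, : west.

Now I run maze.move passing dir: east, giving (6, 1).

Invoking maze.sense passing dir: south, and observe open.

I run stack.push passing x: south, which returns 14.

I use maze.move passing dir: south, and see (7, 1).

Using maze.sense passing dir: south, yielding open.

Calling stack.push passing x: south, : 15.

I use maze.move passing dir: south, and get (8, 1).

I call maze.sense passing dir: west, and observe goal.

I run maze.move passing dir: west, which returns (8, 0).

Answer: (8, 0)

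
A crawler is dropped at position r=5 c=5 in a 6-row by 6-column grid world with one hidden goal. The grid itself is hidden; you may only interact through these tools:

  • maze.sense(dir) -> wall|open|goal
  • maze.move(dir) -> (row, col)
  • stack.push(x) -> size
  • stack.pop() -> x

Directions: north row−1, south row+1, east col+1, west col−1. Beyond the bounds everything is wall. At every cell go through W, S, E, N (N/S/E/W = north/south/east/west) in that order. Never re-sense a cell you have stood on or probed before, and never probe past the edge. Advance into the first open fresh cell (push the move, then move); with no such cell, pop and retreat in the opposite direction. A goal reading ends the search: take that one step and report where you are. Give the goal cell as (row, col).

-- 1. sense(dir='west') : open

-- 2. push(x='west') : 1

-- 3. move(dir='west') : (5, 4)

-- 4. sense(dir='west') : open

-- 5. push(x='west') : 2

-- 6. move(dir='west') : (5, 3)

-- 7. sense(dir='west') : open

-- 8. push(x='west') : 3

-- 9. move(dir='west') : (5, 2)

-- 10. sense(dir='west') : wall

-- 11. sense(dir='north') : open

-- 12. push(x='north') : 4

-- 13. move(dir='north') : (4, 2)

-- 14. sense(dir='west') : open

-- 15. push(x='west') : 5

-- 16. move(dir='west') : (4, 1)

-- 17. sense(dir='west') : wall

-- 18. sense(dir='north') : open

-- 19. push(x='north') : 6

-- 20. move(dir='north') : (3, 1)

-- 21. sense(dir='west') : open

-- 22. push(x='west') : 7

-- 23. move(dir='west') : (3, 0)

-- 24. sense(dir='north') : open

-- 25. push(x='north') : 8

-- 26. move(dir='north') : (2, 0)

-- 27. sense(dir='east') : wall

-- 28. sense(dir='north') : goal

-- 29. move(dir='north') : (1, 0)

Answer: (1, 0)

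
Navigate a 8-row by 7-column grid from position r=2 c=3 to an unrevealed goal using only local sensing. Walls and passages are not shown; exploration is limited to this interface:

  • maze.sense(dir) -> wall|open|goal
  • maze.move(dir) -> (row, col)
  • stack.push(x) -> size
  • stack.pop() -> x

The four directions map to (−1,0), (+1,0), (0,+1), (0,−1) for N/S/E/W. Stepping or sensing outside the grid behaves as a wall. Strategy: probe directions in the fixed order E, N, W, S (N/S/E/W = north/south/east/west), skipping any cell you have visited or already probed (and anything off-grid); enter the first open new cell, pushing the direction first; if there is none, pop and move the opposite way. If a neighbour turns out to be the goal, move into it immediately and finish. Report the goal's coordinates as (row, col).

Next I call maze.sense(dir: east), and observe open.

Invoking stack.push(x: east), — result: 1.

Then maze.move(dir: east), and see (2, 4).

I call maze.sense(dir: east), yielding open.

I call stack.push(x: east), → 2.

Invoking maze.move(dir: east), : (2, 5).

Invoking maze.sense(dir: east), and get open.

I invoke stack.push(x: east), and observe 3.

Then maze.move(dir: east), which returns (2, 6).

Invoking maze.sense(dir: north), and see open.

I invoke stack.push(x: north), → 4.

I call maze.move(dir: north), and see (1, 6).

Next I call maze.sense(dir: north), giving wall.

Invoking maze.sense(dir: west), which returns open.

I invoke stack.push(x: west), which returns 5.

Invoking maze.move(dir: west), which returns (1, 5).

I run maze.sense(dir: north), and get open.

I run stack.push(x: north), yielding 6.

Next I call maze.move(dir: north), and observe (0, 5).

Next I call maze.sense(dir: west), and get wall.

Next I call stack.pop, : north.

I invoke maze.move(dir: south), and see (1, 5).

Using maze.sense(dir: west), which returns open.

Using stack.push(x: west), and get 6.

I run maze.move(dir: west), → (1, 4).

I invoke maze.sense(dir: west), and observe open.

I call stack.push(x: west), : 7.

I run maze.move(dir: west), which returns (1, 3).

I invoke maze.sense(dir: north), — result: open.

Then stack.push(x: north), — result: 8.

Using maze.move(dir: north), and observe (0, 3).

Then maze.sense(dir: west), → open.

I call stack.push(x: west), → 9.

I try maze.move(dir: west), giving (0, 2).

I try maze.sense(dir: west), which returns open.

Calling stack.push(x: west), and observe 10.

Now I run maze.move(dir: west), and see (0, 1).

Calling maze.sense(dir: west), → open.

Next I call stack.push(x: west), : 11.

Next I call maze.move(dir: west), : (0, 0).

Using maze.sense(dir: south), — result: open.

I use stack.push(x: south), → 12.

Invoking maze.move(dir: south), and see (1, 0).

I use maze.sense(dir: east), and observe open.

I try stack.push(x: east), : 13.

I run maze.move(dir: east), which returns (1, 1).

I use maze.sense(dir: east), yielding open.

Using stack.push(x: east), → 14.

Invoking maze.move(dir: east), and observe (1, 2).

I call maze.sense(dir: south), which returns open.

I call stack.push(x: south), which returns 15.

I try maze.move(dir: south), and see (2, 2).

I run maze.sense(dir: west), giving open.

I call stack.push(x: west), and get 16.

I try maze.move(dir: west), and see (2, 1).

I invoke maze.sense(dir: west), and see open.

I invoke stack.push(x: west), which returns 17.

I use maze.move(dir: west), yielding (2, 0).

Now I run maze.sense(dir: south), → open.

I try stack.push(x: south), yielding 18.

Next I call maze.move(dir: south), giving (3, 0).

I try maze.sense(dir: east), yielding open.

Now I run stack.push(x: east), yielding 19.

Now I run maze.move(dir: east), → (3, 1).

Invoking maze.sense(dir: east), and observe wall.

I try maze.sense(dir: south), and observe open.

I run stack.push(x: south), and get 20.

I try maze.move(dir: south), which returns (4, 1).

Calling maze.sense(dir: east), : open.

I invoke stack.push(x: east), and get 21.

I invoke maze.move(dir: east), and get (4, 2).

I use maze.sense(dir: east), yielding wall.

Now I run maze.sense(dir: south), — result: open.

Then stack.push(x: south), and get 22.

I run maze.move(dir: south), giving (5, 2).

Invoking maze.sense(dir: east), yielding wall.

I invoke maze.sense(dir: west), yielding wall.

I try maze.sense(dir: south), and see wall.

I invoke stack.pop, → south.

I try maze.move(dir: north), and observe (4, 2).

Calling stack.pop, → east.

I call maze.move(dir: west), giving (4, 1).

I run maze.sense(dir: west), which returns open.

I try stack.push(x: west), and see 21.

Using maze.move(dir: west), and get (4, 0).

Invoking maze.sense(dir: south), : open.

Calling stack.push(x: south), and get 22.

Now I run maze.move(dir: south), : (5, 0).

I try maze.sense(dir: south), and get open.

Then stack.push(x: south), and observe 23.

I call maze.move(dir: south), : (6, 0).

I use maze.sense(dir: east), : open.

I run stack.push(x: east), → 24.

I invoke maze.move(dir: east), giving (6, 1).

Invoking maze.sense(dir: south), and see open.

Invoking stack.push(x: south), yielding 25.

Invoking maze.move(dir: south), and get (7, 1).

I try maze.sense(dir: east), yielding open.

I try stack.push(x: east), and get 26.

I use maze.move(dir: east), which returns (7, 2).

Calling maze.sense(dir: east), → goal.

I invoke maze.move(dir: east), and get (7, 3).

Answer: (7, 3)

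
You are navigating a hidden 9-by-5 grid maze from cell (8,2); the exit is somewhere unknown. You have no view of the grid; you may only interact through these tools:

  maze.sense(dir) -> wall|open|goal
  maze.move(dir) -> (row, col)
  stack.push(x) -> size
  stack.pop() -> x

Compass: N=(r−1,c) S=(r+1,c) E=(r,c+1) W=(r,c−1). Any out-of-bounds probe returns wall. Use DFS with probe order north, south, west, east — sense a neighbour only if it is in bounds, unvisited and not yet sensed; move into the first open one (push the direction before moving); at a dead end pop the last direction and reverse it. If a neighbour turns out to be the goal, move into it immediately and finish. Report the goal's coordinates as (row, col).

CALL sense[dir→north]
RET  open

CALL push[x→north]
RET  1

CALL move[dir→north]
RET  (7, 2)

CALL sense[dir→north]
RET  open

CALL push[x→north]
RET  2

CALL move[dir→north]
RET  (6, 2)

CALL sense[dir→north]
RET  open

CALL push[x→north]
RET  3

CALL move[dir→north]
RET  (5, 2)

CALL sense[dir→north]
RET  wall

CALL sense[dir→west]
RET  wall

CALL sense[dir→east]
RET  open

CALL push[x→east]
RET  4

CALL move[dir→east]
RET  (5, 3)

CALL sense[dir→north]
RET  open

CALL push[x→north]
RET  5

CALL move[dir→north]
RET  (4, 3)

CALL sense[dir→north]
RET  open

CALL push[x→north]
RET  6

CALL move[dir→north]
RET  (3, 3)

CALL sense[dir→north]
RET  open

CALL push[x→north]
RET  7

CALL move[dir→north]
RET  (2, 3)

CALL sense[dir→north]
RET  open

CALL push[x→north]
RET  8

CALL move[dir→north]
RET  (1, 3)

CALL sense[dir→north]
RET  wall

CALL sense[dir→west]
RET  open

CALL push[x→west]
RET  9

CALL move[dir→west]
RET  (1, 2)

CALL sense[dir→north]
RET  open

CALL push[x→north]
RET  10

CALL move[dir→north]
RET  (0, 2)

CALL sense[dir→west]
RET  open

CALL push[x→west]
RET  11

CALL move[dir→west]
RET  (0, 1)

CALL sense[dir→south]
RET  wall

CALL sense[dir→west]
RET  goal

CALL move[dir→west]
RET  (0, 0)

Answer: (0, 0)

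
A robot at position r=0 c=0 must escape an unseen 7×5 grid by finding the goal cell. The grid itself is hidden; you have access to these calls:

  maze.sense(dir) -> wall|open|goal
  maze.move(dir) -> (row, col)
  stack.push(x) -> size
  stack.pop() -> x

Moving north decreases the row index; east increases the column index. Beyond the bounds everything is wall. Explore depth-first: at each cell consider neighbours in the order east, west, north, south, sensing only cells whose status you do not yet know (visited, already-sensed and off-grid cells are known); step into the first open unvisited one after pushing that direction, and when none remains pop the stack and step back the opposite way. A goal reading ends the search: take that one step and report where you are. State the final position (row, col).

·→ maze.sense(east)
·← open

·→ stack.push(east)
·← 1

·→ maze.move(east)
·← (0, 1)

·→ maze.sense(east)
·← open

·→ stack.push(east)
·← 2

·→ maze.move(east)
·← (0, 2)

·→ maze.sense(east)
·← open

·→ stack.push(east)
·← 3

·→ maze.move(east)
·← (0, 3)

·→ maze.sense(east)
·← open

·→ stack.push(east)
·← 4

·→ maze.move(east)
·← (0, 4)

·→ maze.sense(south)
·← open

·→ stack.push(south)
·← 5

·→ maze.move(south)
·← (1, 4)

·→ maze.sense(west)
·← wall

·→ maze.sense(south)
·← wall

·→ stack.pop()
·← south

·→ maze.move(north)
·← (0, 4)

·→ stack.pop()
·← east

·→ maze.move(west)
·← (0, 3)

·→ stack.pop()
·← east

·→ maze.move(west)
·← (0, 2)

·→ maze.sense(south)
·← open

·→ stack.push(south)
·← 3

·→ maze.move(south)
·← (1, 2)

·→ maze.sense(west)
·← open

·→ stack.push(west)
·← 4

·→ maze.move(west)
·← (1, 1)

·→ maze.sense(west)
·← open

·→ stack.push(west)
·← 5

·→ maze.move(west)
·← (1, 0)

·→ maze.sense(south)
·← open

·→ stack.push(south)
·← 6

·→ maze.move(south)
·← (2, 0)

·→ maze.sense(east)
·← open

·→ stack.push(east)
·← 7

·→ maze.move(east)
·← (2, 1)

·→ maze.sense(east)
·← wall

·→ maze.sense(south)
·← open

·→ stack.push(south)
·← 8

·→ maze.move(south)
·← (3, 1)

·→ maze.sense(east)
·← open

·→ stack.push(east)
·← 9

·→ maze.move(east)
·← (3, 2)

·→ maze.sense(east)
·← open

·→ stack.push(east)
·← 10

·→ maze.move(east)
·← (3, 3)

·→ maze.sense(east)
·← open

·→ stack.push(east)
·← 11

·→ maze.move(east)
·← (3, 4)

·→ maze.sense(south)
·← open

·→ stack.push(south)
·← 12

·→ maze.move(south)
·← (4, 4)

·→ maze.sense(west)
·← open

·→ stack.push(west)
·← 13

·→ maze.move(west)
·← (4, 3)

·→ maze.sense(west)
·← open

·→ stack.push(west)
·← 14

·→ maze.move(west)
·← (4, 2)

·→ maze.sense(west)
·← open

·→ stack.push(west)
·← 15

·→ maze.move(west)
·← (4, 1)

·→ maze.sense(west)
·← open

·→ stack.push(west)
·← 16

·→ maze.move(west)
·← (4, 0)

·→ maze.sense(north)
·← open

·→ stack.push(north)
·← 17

·→ maze.move(north)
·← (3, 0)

·→ stack.pop()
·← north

·→ maze.move(south)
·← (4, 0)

·→ maze.sense(south)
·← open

·→ stack.push(south)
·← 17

·→ maze.move(south)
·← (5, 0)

·→ maze.sense(east)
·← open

·→ stack.push(east)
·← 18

·→ maze.move(east)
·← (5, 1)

·→ maze.sense(east)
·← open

·→ stack.push(east)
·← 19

·→ maze.move(east)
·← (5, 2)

·→ maze.sense(east)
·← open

·→ stack.push(east)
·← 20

·→ maze.move(east)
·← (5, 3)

·→ maze.sense(east)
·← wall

·→ maze.sense(south)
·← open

·→ stack.push(south)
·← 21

·→ maze.move(south)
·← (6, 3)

·→ maze.sense(east)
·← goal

·→ maze.move(east)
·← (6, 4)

Answer: (6, 4)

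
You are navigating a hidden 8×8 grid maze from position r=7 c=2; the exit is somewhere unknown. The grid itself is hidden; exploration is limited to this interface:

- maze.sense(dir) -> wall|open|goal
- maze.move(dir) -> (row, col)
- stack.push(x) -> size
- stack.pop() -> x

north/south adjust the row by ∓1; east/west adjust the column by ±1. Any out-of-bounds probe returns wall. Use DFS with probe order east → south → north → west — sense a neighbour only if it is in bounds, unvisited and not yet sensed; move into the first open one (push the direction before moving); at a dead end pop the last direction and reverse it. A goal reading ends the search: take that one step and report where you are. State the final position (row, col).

·→ maze.sense(dir='east')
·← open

·→ stack.push(x='east')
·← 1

·→ maze.move(dir='east')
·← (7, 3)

·→ maze.sense(dir='east')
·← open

·→ stack.push(x='east')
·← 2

·→ maze.move(dir='east')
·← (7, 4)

·→ maze.sense(dir='east')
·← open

·→ stack.push(x='east')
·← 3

·→ maze.move(dir='east')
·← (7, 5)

·→ maze.sense(dir='east')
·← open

·→ stack.push(x='east')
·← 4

·→ maze.move(dir='east')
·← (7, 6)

·→ maze.sense(dir='east')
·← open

·→ stack.push(x='east')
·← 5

·→ maze.move(dir='east')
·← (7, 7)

·→ maze.sense(dir='north')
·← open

·→ stack.push(x='north')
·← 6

·→ maze.move(dir='north')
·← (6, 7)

·→ maze.sense(dir='north')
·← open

·→ stack.push(x='north')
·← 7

·→ maze.move(dir='north')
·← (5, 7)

·→ maze.sense(dir='north')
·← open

·→ stack.push(x='north')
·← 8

·→ maze.move(dir='north')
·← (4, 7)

·→ maze.sense(dir='north')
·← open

·→ stack.push(x='north')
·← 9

·→ maze.move(dir='north')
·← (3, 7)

·→ maze.sense(dir='north')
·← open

·→ stack.push(x='north')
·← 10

·→ maze.move(dir='north')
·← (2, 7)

·→ maze.sense(dir='north')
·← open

·→ stack.push(x='north')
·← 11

·→ maze.move(dir='north')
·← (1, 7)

·→ maze.sense(dir='north')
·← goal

·→ maze.move(dir='north')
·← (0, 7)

Answer: (0, 7)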